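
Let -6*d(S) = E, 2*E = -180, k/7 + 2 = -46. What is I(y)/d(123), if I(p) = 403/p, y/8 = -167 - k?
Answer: 31/1560 ≈ 0.019872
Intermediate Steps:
k = -336 (k = -14 + 7*(-46) = -14 - 322 = -336)
E = -90 (E = (½)*(-180) = -90)
d(S) = 15 (d(S) = -⅙*(-90) = 15)
y = 1352 (y = 8*(-167 - 1*(-336)) = 8*(-167 + 336) = 8*169 = 1352)
I(y)/d(123) = (403/1352)/15 = (403*(1/1352))*(1/15) = (31/104)*(1/15) = 31/1560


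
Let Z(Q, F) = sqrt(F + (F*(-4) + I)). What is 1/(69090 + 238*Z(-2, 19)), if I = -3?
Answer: 47/3249542 - 17*I*sqrt(15)/170600955 ≈ 1.4464e-5 - 3.8593e-7*I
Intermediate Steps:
Z(Q, F) = sqrt(-3 - 3*F) (Z(Q, F) = sqrt(F + (F*(-4) - 3)) = sqrt(F + (-4*F - 3)) = sqrt(F + (-3 - 4*F)) = sqrt(-3 - 3*F))
1/(69090 + 238*Z(-2, 19)) = 1/(69090 + 238*sqrt(-3 - 3*19)) = 1/(69090 + 238*sqrt(-3 - 57)) = 1/(69090 + 238*sqrt(-60)) = 1/(69090 + 238*(2*I*sqrt(15))) = 1/(69090 + 476*I*sqrt(15))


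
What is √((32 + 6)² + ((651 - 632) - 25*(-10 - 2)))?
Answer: √1763 ≈ 41.988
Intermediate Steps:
√((32 + 6)² + ((651 - 632) - 25*(-10 - 2))) = √(38² + (19 - 25*(-12))) = √(1444 + (19 - 1*(-300))) = √(1444 + (19 + 300)) = √(1444 + 319) = √1763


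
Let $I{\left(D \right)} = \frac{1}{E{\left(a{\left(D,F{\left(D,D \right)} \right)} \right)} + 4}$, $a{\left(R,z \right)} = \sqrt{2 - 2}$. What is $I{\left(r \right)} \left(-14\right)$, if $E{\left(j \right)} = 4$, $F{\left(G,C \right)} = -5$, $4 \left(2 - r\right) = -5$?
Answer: $- \frac{7}{4} \approx -1.75$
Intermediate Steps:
$r = \frac{13}{4}$ ($r = 2 - - \frac{5}{4} = 2 + \frac{5}{4} = \frac{13}{4} \approx 3.25$)
$a{\left(R,z \right)} = 0$ ($a{\left(R,z \right)} = \sqrt{0} = 0$)
$I{\left(D \right)} = \frac{1}{8}$ ($I{\left(D \right)} = \frac{1}{4 + 4} = \frac{1}{8}$)
$I{\left(r \right)} \left(-14\right) = \frac{1}{8} \left(-14\right) = - \frac{7}{4}$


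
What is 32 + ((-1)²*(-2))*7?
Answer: 18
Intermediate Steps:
32 + ((-1)²*(-2))*7 = 32 + (1*(-2))*7 = 32 - 2*7 = 32 - 14 = 18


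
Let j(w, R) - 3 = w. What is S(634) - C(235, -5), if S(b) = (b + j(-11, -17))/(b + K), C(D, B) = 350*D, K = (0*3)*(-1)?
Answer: -26072937/317 ≈ -82249.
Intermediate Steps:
j(w, R) = 3 + w
K = 0 (K = 0*(-1) = 0)
S(b) = (-8 + b)/b (S(b) = (b + (3 - 11))/(b + 0) = (b - 8)/b = (-8 + b)/b)
S(634) - C(235, -5) = (-8 + 634)/634 - 350*235 = (1/634)*626 - 1*82250 = 313/317 - 82250 = -26072937/317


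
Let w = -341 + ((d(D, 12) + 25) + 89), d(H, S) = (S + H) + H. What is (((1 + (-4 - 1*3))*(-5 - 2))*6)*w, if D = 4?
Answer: -52164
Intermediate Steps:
d(H, S) = S + 2*H (d(H, S) = (H + S) + H = S + 2*H)
w = -207 (w = -341 + (((12 + 2*4) + 25) + 89) = -341 + (((12 + 8) + 25) + 89) = -341 + ((20 + 25) + 89) = -341 + (45 + 89) = -341 + 134 = -207)
(((1 + (-4 - 1*3))*(-5 - 2))*6)*w = (((1 + (-4 - 1*3))*(-5 - 2))*6)*(-207) = (((1 + (-4 - 3))*(-7))*6)*(-207) = (((1 - 7)*(-7))*6)*(-207) = (-6*(-7)*6)*(-207) = (42*6)*(-207) = 252*(-207) = -52164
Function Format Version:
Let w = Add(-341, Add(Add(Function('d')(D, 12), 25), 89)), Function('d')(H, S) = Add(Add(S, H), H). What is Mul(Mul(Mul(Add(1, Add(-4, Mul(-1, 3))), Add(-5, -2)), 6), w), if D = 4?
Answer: -52164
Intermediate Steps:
Function('d')(H, S) = Add(S, Mul(2, H)) (Function('d')(H, S) = Add(Add(H, S), H) = Add(S, Mul(2, H)))
w = -207 (w = Add(-341, Add(Add(Add(12, Mul(2, 4)), 25), 89)) = Add(-341, Add(Add(Add(12, 8), 25), 89)) = Add(-341, Add(Add(20, 25), 89)) = Add(-341, Add(45, 89)) = Add(-341, 134) = -207)
Mul(Mul(Mul(Add(1, Add(-4, Mul(-1, 3))), Add(-5, -2)), 6), w) = Mul(Mul(Mul(Add(1, Add(-4, Mul(-1, 3))), Add(-5, -2)), 6), -207) = Mul(Mul(Mul(Add(1, Add(-4, -3)), -7), 6), -207) = Mul(Mul(Mul(Add(1, -7), -7), 6), -207) = Mul(Mul(Mul(-6, -7), 6), -207) = Mul(Mul(42, 6), -207) = Mul(252, -207) = -52164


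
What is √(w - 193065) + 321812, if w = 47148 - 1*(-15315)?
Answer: 321812 + I*√130602 ≈ 3.2181e+5 + 361.39*I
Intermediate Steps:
w = 62463 (w = 47148 + 15315 = 62463)
√(w - 193065) + 321812 = √(62463 - 193065) + 321812 = √(-130602) + 321812 = I*√130602 + 321812 = 321812 + I*√130602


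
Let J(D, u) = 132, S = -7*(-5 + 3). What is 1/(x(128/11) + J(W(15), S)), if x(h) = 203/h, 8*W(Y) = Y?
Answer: 128/19129 ≈ 0.0066914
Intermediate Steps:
S = 14 (S = -7*(-2) = 14)
W(Y) = Y/8
1/(x(128/11) + J(W(15), S)) = 1/(203/((128/11)) + 132) = 1/(203/((128*(1/11))) + 132) = 1/(203/(128/11) + 132) = 1/(203*(11/128) + 132) = 1/(2233/128 + 132) = 1/(19129/128) = 128/19129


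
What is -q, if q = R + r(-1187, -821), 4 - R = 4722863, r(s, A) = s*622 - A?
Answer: 5460352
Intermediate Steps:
r(s, A) = -A + 622*s (r(s, A) = 622*s - A = -A + 622*s)
R = -4722859 (R = 4 - 1*4722863 = 4 - 4722863 = -4722859)
q = -5460352 (q = -4722859 + (-1*(-821) + 622*(-1187)) = -4722859 + (821 - 738314) = -4722859 - 737493 = -5460352)
-q = -1*(-5460352) = 5460352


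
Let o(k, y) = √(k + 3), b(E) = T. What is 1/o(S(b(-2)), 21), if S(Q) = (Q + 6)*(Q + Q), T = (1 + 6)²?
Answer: √5393/5393 ≈ 0.013617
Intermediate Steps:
T = 49 (T = 7² = 49)
b(E) = 49
S(Q) = 2*Q*(6 + Q) (S(Q) = (6 + Q)*(2*Q) = 2*Q*(6 + Q))
o(k, y) = √(3 + k)
1/o(S(b(-2)), 21) = 1/(√(3 + 2*49*(6 + 49))) = 1/(√(3 + 2*49*55)) = 1/(√(3 + 5390)) = 1/(√5393) = √5393/5393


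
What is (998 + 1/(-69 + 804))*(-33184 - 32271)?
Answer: -9602654321/147 ≈ -6.5324e+7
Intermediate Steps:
(998 + 1/(-69 + 804))*(-33184 - 32271) = (998 + 1/735)*(-65455) = (733531/735)*(-65455) = -9602654321/147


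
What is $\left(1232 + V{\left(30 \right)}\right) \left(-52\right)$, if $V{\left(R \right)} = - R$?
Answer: $-62504$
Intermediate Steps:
$\left(1232 + V{\left(30 \right)}\right) \left(-52\right) = \left(1232 - 30\right) \left(-52\right) = 1202 \left(-52\right) = -62504$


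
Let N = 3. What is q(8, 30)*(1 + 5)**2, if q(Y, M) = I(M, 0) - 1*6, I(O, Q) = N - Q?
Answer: -108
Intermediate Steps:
I(O, Q) = 3 - Q
q(Y, M) = -3 (q(Y, M) = (3 - 1*0) - 1*6 = (3 + 0) - 6 = 3 - 6 = -3)
q(8, 30)*(1 + 5)**2 = -3*(1 + 5)**2 = -3*6**2 = -3*36 = -108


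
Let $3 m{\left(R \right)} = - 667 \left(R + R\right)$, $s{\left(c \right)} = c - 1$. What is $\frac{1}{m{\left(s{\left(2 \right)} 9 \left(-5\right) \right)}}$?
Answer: $\frac{1}{20010} \approx 4.9975 \cdot 10^{-5}$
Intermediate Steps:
$s{\left(c \right)} = -1 + c$
$m{\left(R \right)} = - \frac{1334 R}{3}$ ($m{\left(R \right)} = \frac{\left(-667\right) \left(R + R\right)}{3} = \frac{\left(-667\right) 2 R}{3} = \frac{\left(-1334\right) R}{3} = - \frac{1334 R}{3}$)
$\frac{1}{m{\left(s{\left(2 \right)} 9 \left(-5\right) \right)}} = \frac{1}{\left(- \frac{1334}{3}\right) \left(-1 + 2\right) 9 \left(-5\right)} = \frac{1}{\left(- \frac{1334}{3}\right) 1 \cdot 9 \left(-5\right)} = \frac{1}{\left(- \frac{1334}{3}\right) 9 \left(-5\right)} = \frac{1}{\left(- \frac{1334}{3}\right) \left(-45\right)} = \frac{1}{20010}$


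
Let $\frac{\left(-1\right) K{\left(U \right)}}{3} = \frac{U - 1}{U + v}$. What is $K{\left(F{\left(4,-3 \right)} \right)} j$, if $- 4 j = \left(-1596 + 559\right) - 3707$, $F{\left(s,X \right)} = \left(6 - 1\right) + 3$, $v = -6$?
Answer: $-12453$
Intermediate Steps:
$F{\left(s,X \right)} = 8$ ($F{\left(s,X \right)} = 5 + 3 = 8$)
$K{\left(U \right)} = - \frac{3 \left(-1 + U\right)}{-6 + U}$ ($K{\left(U \right)} = - 3 \frac{U - 1}{U - 6} = - 3 \frac{-1 + U}{-6 + U} = - \frac{3 \left(-1 + U\right)}{-6 + U}$)
$j = 1186$ ($j = - \frac{\left(-1596 + 559\right) - 3707}{4} = - \frac{-1037 - 3707}{4} = \left(- \frac{1}{4}\right) \left(-4744\right) = 1186$)
$K{\left(F{\left(4,-3 \right)} \right)} j = \frac{3 \left(1 - 8\right)}{-6 + 8} \cdot 1186 = \frac{3 \left(1 - 8\right)}{2} \cdot 1186 = 3 \cdot \frac{1}{2} \left(-7\right) 1186 = \left(- \frac{21}{2}\right) 1186 = -12453$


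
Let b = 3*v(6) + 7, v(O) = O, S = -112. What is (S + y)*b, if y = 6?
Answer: -2650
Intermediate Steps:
b = 25 (b = 3*6 + 7 = 18 + 7 = 25)
(S + y)*b = (-112 + 6)*25 = -106*25 = -2650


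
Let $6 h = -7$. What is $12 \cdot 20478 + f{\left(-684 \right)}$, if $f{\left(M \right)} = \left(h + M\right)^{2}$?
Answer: $\frac{25746817}{36} \approx 7.1519 \cdot 10^{5}$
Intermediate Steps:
$h = - \frac{7}{6}$ ($h = \frac{1}{6} \left(-7\right) = - \frac{7}{6} \approx -1.1667$)
$f{\left(M \right)} = \left(- \frac{7}{6} + M\right)^{2}$
$12 \cdot 20478 + f{\left(-684 \right)} = 12 \cdot 20478 + \frac{\left(-7 + 6 \left(-684\right)\right)^{2}}{36} = 245736 + \frac{\left(-7 - 4104\right)^{2}}{36} = 245736 + \frac{\left(-4111\right)^{2}}{36} = 245736 + \frac{1}{36} \cdot 16900321 = 245736 + \frac{16900321}{36} = \frac{25746817}{36}$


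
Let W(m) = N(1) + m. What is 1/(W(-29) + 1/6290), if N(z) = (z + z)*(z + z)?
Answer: -6290/157249 ≈ -0.040000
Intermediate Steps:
N(z) = 4*z² (N(z) = (2*z)*(2*z) = 4*z²)
W(m) = 4 + m (W(m) = 4*1² + m = 4*1 + m = 4 + m)
1/(W(-29) + 1/6290) = 1/((4 - 29) + 1/6290) = 1/(-25 + 1/6290) = 1/(-157249/6290) = -6290/157249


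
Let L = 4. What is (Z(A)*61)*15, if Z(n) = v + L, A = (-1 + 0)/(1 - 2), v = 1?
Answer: 4575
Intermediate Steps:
A = 1 (A = -1/(-1) = -1*(-1) = 1)
Z(n) = 5 (Z(n) = 1 + 4 = 5)
(Z(A)*61)*15 = (5*61)*15 = 305*15 = 4575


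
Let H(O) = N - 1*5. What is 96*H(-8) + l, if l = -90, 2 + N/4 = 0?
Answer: -1338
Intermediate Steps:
N = -8 (N = -8 + 4*0 = -8 + 0 = -8)
H(O) = -13 (H(O) = -8 - 1*5 = -8 - 5 = -13)
96*H(-8) + l = 96*(-13) - 90 = -1248 - 90 = -1338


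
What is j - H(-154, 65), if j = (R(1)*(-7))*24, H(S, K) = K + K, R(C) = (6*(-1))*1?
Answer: 878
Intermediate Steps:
R(C) = -6 (R(C) = -6*1 = -6)
H(S, K) = 2*K
j = 1008 (j = -6*(-7)*24 = 42*24 = 1008)
j - H(-154, 65) = 1008 - 2*65 = 1008 - 1*130 = 1008 - 130 = 878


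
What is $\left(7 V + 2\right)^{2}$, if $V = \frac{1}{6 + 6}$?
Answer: $\frac{961}{144} \approx 6.6736$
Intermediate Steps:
$V = \frac{1}{12} \approx 0.083333$
$\left(7 V + 2\right)^{2} = \left(7 \cdot \frac{1}{12} + 2\right)^{2} = \left(\frac{7}{12} + 2\right)^{2} = \left(\frac{31}{12}\right)^{2} = \frac{961}{144}$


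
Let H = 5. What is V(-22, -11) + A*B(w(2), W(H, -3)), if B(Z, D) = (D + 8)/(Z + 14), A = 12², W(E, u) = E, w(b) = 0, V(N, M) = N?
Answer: 782/7 ≈ 111.71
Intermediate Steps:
A = 144
B(Z, D) = (8 + D)/(14 + Z)
V(-22, -11) + A*B(w(2), W(H, -3)) = -22 + 144*((8 + 5)/(14 + 0)) = -22 + 144*(13/14) = -22 + 936/7 = 782/7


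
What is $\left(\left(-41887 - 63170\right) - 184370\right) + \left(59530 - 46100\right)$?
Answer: $-275997$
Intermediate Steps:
$\left(\left(-41887 - 63170\right) - 184370\right) + \left(59530 - 46100\right) = \left(\left(-41887 - 63170\right) - 184370\right) + 13430 = \left(-105057 - 184370\right) + 13430 = -289427 + 13430 = -275997$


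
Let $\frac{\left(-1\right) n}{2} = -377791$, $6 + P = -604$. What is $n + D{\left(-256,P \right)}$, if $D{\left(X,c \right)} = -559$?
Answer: $755023$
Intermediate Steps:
$P = -610$ ($P = -6 - 604 = -610$)
$n = 755582$ ($n = \left(-2\right) \left(-377791\right) = 755582$)
$n + D{\left(-256,P \right)} = 755582 - 559 = 755023$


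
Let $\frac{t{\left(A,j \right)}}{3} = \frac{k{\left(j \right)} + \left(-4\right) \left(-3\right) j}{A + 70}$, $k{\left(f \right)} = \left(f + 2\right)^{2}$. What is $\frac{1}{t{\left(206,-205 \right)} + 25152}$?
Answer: $\frac{92}{2352733} \approx 3.9103 \cdot 10^{-5}$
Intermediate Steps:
$k{\left(f \right)} = \left(2 + f\right)^{2}$
$t{\left(A,j \right)} = \frac{3 \left(\left(2 + j\right)^{2} + 12 j\right)}{70 + A}$ ($t{\left(A,j \right)} = 3 \frac{\left(2 + j\right)^{2} + \left(-4\right) \left(-3\right) j}{A + 70} = 3 \frac{\left(2 + j\right)^{2} + 12 j}{70 + A} = \frac{3 \left(\left(2 + j\right)^{2} + 12 j\right)}{70 + A}$)
$\frac{1}{t{\left(206,-205 \right)} + 25152} = \frac{1}{\frac{3 \left(\left(2 - 205\right)^{2} + 12 \left(-205\right)\right)}{70 + 206} + 25152} = \frac{1}{\frac{3 \left(\left(-203\right)^{2} - 2460\right)}{276} + 25152} = \frac{1}{3 \cdot \frac{1}{276} \left(41209 - 2460\right) + 25152} = \frac{1}{3 \cdot \frac{1}{276} \cdot 38749 + 25152} = \frac{1}{\frac{38749}{92} + 25152} = \frac{1}{\frac{2352733}{92}} = \frac{92}{2352733}$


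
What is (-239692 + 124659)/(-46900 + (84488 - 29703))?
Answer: -115033/7885 ≈ -14.589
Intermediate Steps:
(-239692 + 124659)/(-46900 + (84488 - 29703)) = -115033/(-46900 + 54785) = -115033/7885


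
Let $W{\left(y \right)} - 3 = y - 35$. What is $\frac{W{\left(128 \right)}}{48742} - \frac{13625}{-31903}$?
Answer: $\frac{333586219}{777508013} \approx 0.42905$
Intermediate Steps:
$W{\left(y \right)} = -32 + y$ ($W{\left(y \right)} = 3 + \left(y - 35\right) = 3 + \left(-35 + y\right) = -32 + y$)
$\frac{W{\left(128 \right)}}{48742} - \frac{13625}{-31903} = \frac{-32 + 128}{48742} - \frac{13625}{-31903} = 96 \cdot \frac{1}{48742} - - \frac{13625}{31903} = \frac{48}{24371} + \frac{13625}{31903} = \frac{333586219}{777508013}$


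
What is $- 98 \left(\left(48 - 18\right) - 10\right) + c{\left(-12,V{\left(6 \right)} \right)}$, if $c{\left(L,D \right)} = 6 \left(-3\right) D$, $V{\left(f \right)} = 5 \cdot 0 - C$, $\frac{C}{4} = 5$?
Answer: $-1600$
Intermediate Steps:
$C = 20$ ($C = 4 \cdot 5 = 20$)
$V{\left(f \right)} = -20$ ($V{\left(f \right)} = 5 \cdot 0 - 20 = 0 - 20 = -20$)
$c{\left(L,D \right)} = - 18 D$
$- 98 \left(\left(48 - 18\right) - 10\right) + c{\left(-12,V{\left(6 \right)} \right)} = - 98 \left(\left(48 - 18\right) - 10\right) - -360 = - 98 \left(30 - 10\right) + 360 = \left(-98\right) 20 + 360 = -1960 + 360 = -1600$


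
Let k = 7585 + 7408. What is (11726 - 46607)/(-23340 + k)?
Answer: 34881/8347 ≈ 4.1789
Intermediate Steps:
k = 14993
(11726 - 46607)/(-23340 + k) = (11726 - 46607)/(-23340 + 14993) = -34881/(-8347) = -34881*(-1/8347) = 34881/8347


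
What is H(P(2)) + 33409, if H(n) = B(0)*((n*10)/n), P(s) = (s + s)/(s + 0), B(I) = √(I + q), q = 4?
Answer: 33429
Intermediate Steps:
B(I) = √(4 + I) (B(I) = √(I + 4) = √(4 + I))
P(s) = 2 (P(s) = (2*s)/s = 2)
H(n) = 20 (H(n) = √(4 + 0)*((n*10)/n) = √4*((10*n)/n) = 2*10 = 20)
H(P(2)) + 33409 = 20 + 33409 = 33429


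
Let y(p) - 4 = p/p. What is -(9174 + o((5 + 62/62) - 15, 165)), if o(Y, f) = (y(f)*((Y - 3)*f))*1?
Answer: 726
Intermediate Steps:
y(p) = 5 (y(p) = 4 + p/p = 4 + 1 = 5)
o(Y, f) = 5*f*(-3 + Y) (o(Y, f) = (5*((Y - 3)*f))*1 = (5*((-3 + Y)*f))*1 = (5*(f*(-3 + Y)))*1 = (5*f*(-3 + Y))*1 = 5*f*(-3 + Y))
-(9174 + o((5 + 62/62) - 15, 165)) = -(9174 + 5*165*(-3 + ((5 + 62/62) - 15))) = -(9174 + 5*165*(-3 + ((5 + 62*(1/62)) - 15))) = -(9174 + 5*165*(-3 + ((5 + 1) - 15))) = -(9174 + 5*165*(-3 + (6 - 15))) = -(9174 + 5*165*(-3 - 9)) = -(9174 + 5*165*(-12)) = -(9174 - 9900) = -1*(-726) = 726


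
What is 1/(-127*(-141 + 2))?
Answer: 1/17653 ≈ 5.6648e-5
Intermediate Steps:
1/(-127*(-141 + 2)) = 1/(-127*(-139)) = 1/17653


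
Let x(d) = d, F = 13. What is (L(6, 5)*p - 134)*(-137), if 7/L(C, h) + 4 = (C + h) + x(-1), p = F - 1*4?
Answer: 33839/2 ≈ 16920.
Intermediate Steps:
p = 9 (p = 13 - 1*4 = 13 - 4 = 9)
L(C, h) = 7/(-5 + C + h) (L(C, h) = 7/(-4 + ((C + h) - 1)) = 7/(-4 + (-1 + C + h)) = 7/(-5 + C + h))
(L(6, 5)*p - 134)*(-137) = ((7/(-5 + 6 + 5))*9 - 134)*(-137) = ((7/6)*9 - 134)*(-137) = (21/2 - 134)*(-137) = -247/2*(-137) = 33839/2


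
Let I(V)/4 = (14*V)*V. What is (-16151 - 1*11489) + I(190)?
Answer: 1993960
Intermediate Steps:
I(V) = 56*V**2 (I(V) = 4*((14*V)*V) = 4*(14*V**2) = 56*V**2)
(-16151 - 1*11489) + I(190) = (-16151 - 1*11489) + 56*190**2 = (-16151 - 11489) + 56*36100 = -27640 + 2021600 = 1993960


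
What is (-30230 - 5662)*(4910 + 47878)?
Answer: -1894666896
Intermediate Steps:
(-30230 - 5662)*(4910 + 47878) = -35892*52788 = -1894666896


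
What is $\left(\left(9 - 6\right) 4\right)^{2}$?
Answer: $144$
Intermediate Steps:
$\left(\left(9 - 6\right) 4\right)^{2} = \left(3 \cdot 4\right)^{2} = 12^{2} = 144$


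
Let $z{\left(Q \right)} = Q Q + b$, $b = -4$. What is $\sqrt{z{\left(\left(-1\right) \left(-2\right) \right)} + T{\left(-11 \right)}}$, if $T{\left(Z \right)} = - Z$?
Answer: $\sqrt{11} \approx 3.3166$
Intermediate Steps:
$z{\left(Q \right)} = -4 + Q^{2}$ ($z{\left(Q \right)} = Q Q - 4 = Q^{2} - 4 = -4 + Q^{2}$)
$\sqrt{z{\left(\left(-1\right) \left(-2\right) \right)} + T{\left(-11 \right)}} = \sqrt{\left(-4 + \left(\left(-1\right) \left(-2\right)\right)^{2}\right) - -11} = \sqrt{\left(-4 + 2^{2}\right) + 11} = \sqrt{\left(-4 + 4\right) + 11} = \sqrt{0 + 11} = \sqrt{11}$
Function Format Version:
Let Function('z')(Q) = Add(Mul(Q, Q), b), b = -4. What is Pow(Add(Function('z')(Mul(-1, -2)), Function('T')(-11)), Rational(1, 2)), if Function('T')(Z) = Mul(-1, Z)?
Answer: Pow(11, Rational(1, 2)) ≈ 3.3166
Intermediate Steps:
Function('z')(Q) = Add(-4, Pow(Q, 2)) (Function('z')(Q) = Add(Mul(Q, Q), -4) = Add(Pow(Q, 2), -4) = Add(-4, Pow(Q, 2)))
Pow(Add(Function('z')(Mul(-1, -2)), Function('T')(-11)), Rational(1, 2)) = Pow(Add(Add(-4, Pow(Mul(-1, -2), 2)), Mul(-1, -11)), Rational(1, 2)) = Pow(Add(Add(-4, Pow(2, 2)), 11), Rational(1, 2)) = Pow(Add(Add(-4, 4), 11), Rational(1, 2)) = Pow(Add(0, 11), Rational(1, 2)) = Pow(11, Rational(1, 2))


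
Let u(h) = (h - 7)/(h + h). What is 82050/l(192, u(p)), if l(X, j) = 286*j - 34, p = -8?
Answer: 656400/1873 ≈ 350.45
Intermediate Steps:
u(h) = (-7 + h)/(2*h) (u(h) = (-7 + h)/((2*h)) = (-7 + h)*(1/(2*h)) = (-7 + h)/(2*h))
l(X, j) = -34 + 286*j
82050/l(192, u(p)) = 82050/(-34 + 286*((½)*(-7 - 8)/(-8))) = 82050/(-34 + 286*((½)*(-⅛)*(-15))) = 82050/(-34 + 286*(15/16)) = 82050/(-34 + 2145/8) = 82050/(1873/8) = 82050*(8/1873) = 656400/1873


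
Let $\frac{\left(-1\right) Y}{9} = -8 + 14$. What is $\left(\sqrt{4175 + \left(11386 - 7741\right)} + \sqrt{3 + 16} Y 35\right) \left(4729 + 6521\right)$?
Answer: $- 21262500 \sqrt{19} + 22500 \sqrt{1955} \approx -9.1686 \cdot 10^{7}$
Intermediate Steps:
$Y = -54$ ($Y = - 9 \left(-8 + 14\right) = \left(-9\right) 6 = -54$)
$\left(\sqrt{4175 + \left(11386 - 7741\right)} + \sqrt{3 + 16} Y 35\right) \left(4729 + 6521\right) = \left(\sqrt{4175 + \left(11386 - 7741\right)} + \sqrt{3 + 16} \left(-54\right) 35\right) \left(4729 + 6521\right) = \left(\sqrt{4175 + 3645} + \sqrt{19} \left(-54\right) 35\right) 11250 = \left(\sqrt{7820} + - 54 \sqrt{19} \cdot 35\right) 11250 = \left(2 \sqrt{1955} - 1890 \sqrt{19}\right) 11250 = \left(- 1890 \sqrt{19} + 2 \sqrt{1955}\right) 11250 = - 21262500 \sqrt{19} + 22500 \sqrt{1955}$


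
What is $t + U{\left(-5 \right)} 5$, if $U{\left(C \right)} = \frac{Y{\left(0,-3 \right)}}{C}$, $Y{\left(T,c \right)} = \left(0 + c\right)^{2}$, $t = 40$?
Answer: $31$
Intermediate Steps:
$Y{\left(T,c \right)} = c^{2}$
$U{\left(C \right)} = \frac{9}{C}$ ($U{\left(C \right)} = \frac{\left(-3\right)^{2}}{C} = \frac{9}{C}$)
$t + U{\left(-5 \right)} 5 = 40 + \frac{9}{-5} \cdot 5 = 40 + 9 \left(- \frac{1}{5}\right) 5 = 40 - 9 = 31$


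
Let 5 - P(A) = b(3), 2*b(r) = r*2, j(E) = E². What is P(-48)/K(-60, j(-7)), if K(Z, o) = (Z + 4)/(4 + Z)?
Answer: 2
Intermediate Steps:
b(r) = r (b(r) = (r*2)/2 = (2*r)/2 = r)
P(A) = 2 (P(A) = 5 - 1*3 = 5 - 3 = 2)
K(Z, o) = 1 (K(Z, o) = (4 + Z)/(4 + Z) = 1)
P(-48)/K(-60, j(-7)) = 2/1 = 2*1 = 2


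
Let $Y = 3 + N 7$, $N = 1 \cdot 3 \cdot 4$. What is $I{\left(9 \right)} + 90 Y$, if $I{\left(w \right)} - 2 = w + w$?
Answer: $7850$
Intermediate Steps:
$N = 12$ ($N = 3 \cdot 4 = 12$)
$Y = 87$ ($Y = 3 + 12 \cdot 7 = 3 + 84 = 87$)
$I{\left(w \right)} = 2 + 2 w$ ($I{\left(w \right)} = 2 + \left(w + w\right) = 2 + 2 w$)
$I{\left(9 \right)} + 90 Y = \left(2 + 2 \cdot 9\right) + 90 \cdot 87 = \left(2 + 18\right) + 7830 = 20 + 7830 = 7850$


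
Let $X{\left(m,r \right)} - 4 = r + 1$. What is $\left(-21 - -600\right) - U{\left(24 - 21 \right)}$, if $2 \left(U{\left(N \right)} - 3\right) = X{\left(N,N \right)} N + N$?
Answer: $\frac{1125}{2} \approx 562.5$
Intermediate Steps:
$X{\left(m,r \right)} = 5 + r$ ($X{\left(m,r \right)} = 4 + \left(r + 1\right) = 4 + \left(1 + r\right) = 5 + r$)
$U{\left(N \right)} = 3 + \frac{N}{2} + \frac{N \left(5 + N\right)}{2}$ ($U{\left(N \right)} = 3 + \frac{\left(5 + N\right) N + N}{2} = 3 + \frac{N \left(5 + N\right) + N}{2} = 3 + \frac{N + N \left(5 + N\right)}{2} = 3 + \left(\frac{N}{2} + \frac{N \left(5 + N\right)}{2}\right) = 3 + \frac{N}{2} + \frac{N \left(5 + N\right)}{2}$)
$\left(-21 - -600\right) - U{\left(24 - 21 \right)} = \left(-21 - -600\right) - \left(3 + \frac{\left(24 - 21\right)^{2}}{2} + 3 \left(24 - 21\right)\right) = \left(-21 + 600\right) - \left(3 + \frac{\left(24 - 21\right)^{2}}{2} + 3 \left(24 - 21\right)\right) = 579 - \left(3 + \frac{3^{2}}{2} + 3 \cdot 3\right) = 579 - \left(3 + \frac{1}{2} \cdot 9 + 9\right) = 579 - \left(3 + \frac{9}{2} + 9\right) = 579 - \frac{33}{2} = \frac{1125}{2}$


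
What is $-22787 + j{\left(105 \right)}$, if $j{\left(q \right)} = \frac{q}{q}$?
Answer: $-22786$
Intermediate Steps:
$j{\left(q \right)} = 1$
$-22787 + j{\left(105 \right)} = -22787 + 1 = -22786$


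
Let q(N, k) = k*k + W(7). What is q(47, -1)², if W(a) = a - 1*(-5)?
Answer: 169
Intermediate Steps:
W(a) = 5 + a (W(a) = a + 5 = 5 + a)
q(N, k) = 12 + k² (q(N, k) = k*k + (5 + 7) = k² + 12 = 12 + k²)
q(47, -1)² = (12 + (-1)²)² = (12 + 1)² = 13² = 169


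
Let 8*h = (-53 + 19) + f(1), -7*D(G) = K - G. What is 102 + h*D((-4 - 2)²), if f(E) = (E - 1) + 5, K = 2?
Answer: 2363/28 ≈ 84.393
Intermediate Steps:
f(E) = 4 + E (f(E) = (-1 + E) + 5 = 4 + E)
D(G) = -2/7 + G/7 (D(G) = -(2 - G)/7 = -2/7 + G/7)
h = -29/8 (h = ((-53 + 19) + (4 + 1))/8 = (-34 + 5)/8 = (⅛)*(-29) = -29/8 ≈ -3.6250)
102 + h*D((-4 - 2)²) = 102 - 29*(-2/7 + (-4 - 2)²/7)/8 = 102 - 29*(-2/7 + (⅐)*(-6)²)/8 = 102 - 29*(-2/7 + (⅐)*36)/8 = 102 - 29*(-2/7 + 36/7)/8 = 102 - 29/8*34/7 = 102 - 493/28 = 2363/28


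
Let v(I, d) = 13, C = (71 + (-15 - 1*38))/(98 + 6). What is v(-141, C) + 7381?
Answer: 7394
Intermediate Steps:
C = 9/52 (C = (71 + (-15 - 38))/104 = (71 - 53)*(1/104) = 18*(1/104) = 9/52 ≈ 0.17308)
v(-141, C) + 7381 = 13 + 7381 = 7394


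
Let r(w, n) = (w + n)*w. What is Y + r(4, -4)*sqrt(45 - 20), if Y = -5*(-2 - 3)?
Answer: 25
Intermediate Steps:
Y = 25 (Y = -5*(-5) = 25)
r(w, n) = w*(n + w) (r(w, n) = (n + w)*w = w*(n + w))
Y + r(4, -4)*sqrt(45 - 20) = 25 + (4*(-4 + 4))*sqrt(45 - 20) = 25 + (4*0)*sqrt(25) = 25 + 0*5 = 25 + 0 = 25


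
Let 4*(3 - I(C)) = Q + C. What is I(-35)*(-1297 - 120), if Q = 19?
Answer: -9919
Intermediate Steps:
I(C) = -7/4 - C/4 (I(C) = 3 - (19 + C)/4 = 3 + (-19/4 - C/4) = -7/4 - C/4)
I(-35)*(-1297 - 120) = (-7/4 - 1/4*(-35))*(-1297 - 120) = (-7/4 + 35/4)*(-1417) = 7*(-1417) = -9919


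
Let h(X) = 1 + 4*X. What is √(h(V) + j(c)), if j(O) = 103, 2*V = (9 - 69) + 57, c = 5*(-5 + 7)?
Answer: 7*√2 ≈ 9.8995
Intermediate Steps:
c = 10 (c = 5*2 = 10)
V = -3/2 (V = ((9 - 69) + 57)/2 = (-60 + 57)/2 = (½)*(-3) = -3/2 ≈ -1.5000)
√(h(V) + j(c)) = √((1 + 4*(-3/2)) + 103) = √((1 - 6) + 103) = √(-5 + 103) = √98 = 7*√2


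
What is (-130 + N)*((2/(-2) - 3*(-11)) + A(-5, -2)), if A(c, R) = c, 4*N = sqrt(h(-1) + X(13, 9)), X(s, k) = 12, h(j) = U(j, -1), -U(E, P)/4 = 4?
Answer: -3510 + 27*I/2 ≈ -3510.0 + 13.5*I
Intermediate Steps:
U(E, P) = -16 (U(E, P) = -4*4 = -16)
h(j) = -16
N = I/2 (N = sqrt(-16 + 12)/4 = sqrt(-4)/4 = (2*I)/4 = I/2 ≈ 0.5*I)
(-130 + N)*((2/(-2) - 3*(-11)) + A(-5, -2)) = (-130 + I/2)*((2/(-2) - 3*(-11)) - 5) = (-130 + I/2)*((2*(-1/2) + 33) - 5) = (-130 + I/2)*((-1 + 33) - 5) = (-130 + I/2)*(32 - 5) = (-130 + I/2)*27 = -3510 + 27*I/2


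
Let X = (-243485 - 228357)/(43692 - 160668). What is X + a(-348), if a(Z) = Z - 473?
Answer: -47782727/58488 ≈ -816.97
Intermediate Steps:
a(Z) = -473 + Z
X = 235921/58488 (X = -471842/(-116976) = -471842*(-1/116976) = 235921/58488 ≈ 4.0337)
X + a(-348) = 235921/58488 + (-473 - 348) = 235921/58488 - 821 = -47782727/58488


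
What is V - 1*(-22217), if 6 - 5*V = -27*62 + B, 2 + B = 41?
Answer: 112726/5 ≈ 22545.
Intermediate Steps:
B = 39 (B = -2 + 41 = 39)
V = 1641/5 (V = 6/5 - (-27*62 + 39)/5 = 6/5 - (-1674 + 39)/5 = 6/5 - ⅕*(-1635) = 6/5 + 327 = 1641/5 ≈ 328.20)
V - 1*(-22217) = 1641/5 - 1*(-22217) = 1641/5 + 22217 = 112726/5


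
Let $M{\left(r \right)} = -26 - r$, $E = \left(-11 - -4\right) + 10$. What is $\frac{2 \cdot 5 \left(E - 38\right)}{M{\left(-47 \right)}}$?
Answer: $- \frac{50}{3} \approx -16.667$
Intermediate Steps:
$E = 3$ ($E = \left(-11 + 4\right) + 10 = -7 + 10 = 3$)
$\frac{2 \cdot 5 \left(E - 38\right)}{M{\left(-47 \right)}} = \frac{2 \cdot 5 \left(3 - 38\right)}{-26 - -47} = \frac{10 \left(-35\right)}{-26 + 47} = - \frac{350}{21} = \left(-350\right) \frac{1}{21} = - \frac{50}{3}$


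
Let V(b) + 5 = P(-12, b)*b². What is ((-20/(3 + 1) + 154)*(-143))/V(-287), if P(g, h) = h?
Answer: 21307/23639908 ≈ 0.00090131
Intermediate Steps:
V(b) = -5 + b³ (V(b) = -5 + b*b² = -5 + b³)
((-20/(3 + 1) + 154)*(-143))/V(-287) = ((-20/(3 + 1) + 154)*(-143))/(-5 + (-287)³) = ((-20/4 + 154)*(-143))/(-5 - 23639903) = ((-20*¼ + 154)*(-143))/(-23639908) = ((-5 + 154)*(-143))*(-1/23639908) = (149*(-143))*(-1/23639908) = -21307*(-1/23639908) = 21307/23639908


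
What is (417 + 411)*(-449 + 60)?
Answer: -322092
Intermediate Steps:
(417 + 411)*(-449 + 60) = 828*(-389) = -322092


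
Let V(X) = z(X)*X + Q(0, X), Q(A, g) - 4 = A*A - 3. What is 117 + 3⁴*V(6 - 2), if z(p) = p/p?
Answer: 522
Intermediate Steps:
Q(A, g) = 1 + A² (Q(A, g) = 4 + (A*A - 3) = 4 + (A² - 3) = 4 + (-3 + A²) = 1 + A²)
z(p) = 1
V(X) = 1 + X (V(X) = 1*X + (1 + 0²) = X + (1 + 0) = X + 1 = 1 + X)
117 + 3⁴*V(6 - 2) = 117 + 3⁴*(1 + (6 - 2)) = 117 + 81*(1 + 4) = 117 + 81*5 = 117 + 405 = 522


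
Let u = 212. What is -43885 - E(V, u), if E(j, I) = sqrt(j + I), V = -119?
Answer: -43885 - sqrt(93) ≈ -43895.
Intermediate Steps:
E(j, I) = sqrt(I + j)
-43885 - E(V, u) = -43885 - sqrt(212 - 119) = -43885 - sqrt(93)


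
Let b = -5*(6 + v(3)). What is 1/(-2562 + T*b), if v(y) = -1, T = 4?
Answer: -1/2662 ≈ -0.00037566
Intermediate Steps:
b = -25 (b = -5*(6 - 1) = -5*5 = -25)
1/(-2562 + T*b) = 1/(-2562 + 4*(-25)) = 1/(-2562 - 100) = 1/(-2662) = -1/2662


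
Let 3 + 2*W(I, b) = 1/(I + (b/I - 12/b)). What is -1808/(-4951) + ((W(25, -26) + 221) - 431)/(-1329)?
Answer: 27381595447/52224499623 ≈ 0.52431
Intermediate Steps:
W(I, b) = -3/2 + 1/(2*(I - 12/b + b/I)) (W(I, b) = -3/2 + 1/(2*(I + (b/I - 12/b))) = -3/2 + 1/(2*(I + (-12/b + b/I))) = -3/2 + 1/(2*(I - 12/b + b/I)))
-1808/(-4951) + ((W(25, -26) + 221) - 431)/(-1329) = -1808/(-4951) + (((-3*(-26)² + 36*25 + 25*(-26) - 3*(-26)*25²)/(2*((-26)² - 12*25 - 26*25²)) + 221) - 431)/(-1329) = -1808*(-1/4951) + (((-3*676 + 900 - 650 - 3*(-26)*625)/(2*(676 - 300 - 26*625)) + 221) - 431)*(-1/1329) = 1808/4951 + (((-2028 + 900 - 650 + 48750)/(2*(676 - 300 - 16250)) + 221) - 431)*(-1/1329) = 1808/4951 + (((½)*46972/(-15874) + 221) - 431)*(-1/1329) = 1808/4951 + (((½)*(-1/15874)*46972 + 221) - 431)*(-1/1329) = 1808/4951 + ((-11743/7937 + 221) - 431)*(-1/1329) = 1808/4951 + (1742334/7937 - 431)*(-1/1329) = 1808/4951 - 1678513/7937*(-1/1329) = 1808/4951 + 1678513/10548273 = 27381595447/52224499623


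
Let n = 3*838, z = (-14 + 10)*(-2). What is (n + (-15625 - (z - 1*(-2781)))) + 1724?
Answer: -14176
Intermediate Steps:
z = 8 (z = -4*(-2) = 8)
n = 2514
(n + (-15625 - (z - 1*(-2781)))) + 1724 = (2514 + (-15625 - (8 - 1*(-2781)))) + 1724 = (2514 + (-15625 - (8 + 2781))) + 1724 = (2514 + (-15625 - 1*2789)) + 1724 = (2514 + (-15625 - 2789)) + 1724 = (2514 - 18414) + 1724 = -15900 + 1724 = -14176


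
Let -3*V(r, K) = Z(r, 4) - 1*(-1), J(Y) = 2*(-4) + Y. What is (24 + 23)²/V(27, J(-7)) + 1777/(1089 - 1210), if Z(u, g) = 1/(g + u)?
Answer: -24914741/3872 ≈ -6434.6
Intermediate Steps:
J(Y) = -8 + Y
V(r, K) = -⅓ - 1/(3*(4 + r)) (V(r, K) = -(1/(4 + r) - 1*(-1))/3 = -(1/(4 + r) + 1)/3 = -(1 + 1/(4 + r))/3 = -⅓ - 1/(3*(4 + r)))
(24 + 23)²/V(27, J(-7)) + 1777/(1089 - 1210) = (24 + 23)²/(((-5 - 1*27)/(3*(4 + 27)))) + 1777/(1089 - 1210) = 47²/(((⅓)*(-5 - 27)/31)) + 1777/(-121) = 2209/(((⅓)*(1/31)*(-32))) + 1777*(-1/121) = 2209/(-32/93) - 1777/121 = 2209*(-93/32) - 1777/121 = -205437/32 - 1777/121 = -24914741/3872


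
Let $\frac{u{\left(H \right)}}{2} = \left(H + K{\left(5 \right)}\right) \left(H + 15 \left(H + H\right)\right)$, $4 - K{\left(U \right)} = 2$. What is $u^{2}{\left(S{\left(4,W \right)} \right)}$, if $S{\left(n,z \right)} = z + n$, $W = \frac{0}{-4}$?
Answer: $2214144$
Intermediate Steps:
$K{\left(U \right)} = 2$ ($K{\left(U \right)} = 4 - 2 = 2$)
$W = 0$ ($W = 0 \left(- \frac{1}{4}\right) = 0$)
$S{\left(n,z \right)} = n + z$
$u{\left(H \right)} = 62 H \left(2 + H\right)$ ($u{\left(H \right)} = 2 \left(H + 2\right) \left(H + 15 \left(H + H\right)\right) = 2 \left(2 + H\right) \left(H + 15 \cdot 2 H\right) = 2 \left(2 + H\right) \left(H + 30 H\right) = 2 \left(2 + H\right) 31 H = 2 \cdot 31 H \left(2 + H\right) = 62 H \left(2 + H\right)$)
$u^{2}{\left(S{\left(4,W \right)} \right)} = \left(62 \left(4 + 0\right) \left(2 + \left(4 + 0\right)\right)\right)^{2} = \left(62 \cdot 4 \left(2 + 4\right)\right)^{2} = \left(62 \cdot 4 \cdot 6\right)^{2} = 1488^{2} = 2214144$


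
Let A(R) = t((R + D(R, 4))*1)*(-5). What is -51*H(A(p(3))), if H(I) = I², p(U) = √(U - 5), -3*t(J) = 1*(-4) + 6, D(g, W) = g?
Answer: -1700/3 ≈ -566.67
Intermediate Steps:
t(J) = -⅔ (t(J) = -(1*(-4) + 6)/3 = -(-4 + 6)/3 = -⅓*2 = -⅔)
p(U) = √(-5 + U)
A(R) = 10/3 (A(R) = -⅔*(-5) = 10/3)
-51*H(A(p(3))) = -51*(10/3)² = -51*100/9 = -1700/3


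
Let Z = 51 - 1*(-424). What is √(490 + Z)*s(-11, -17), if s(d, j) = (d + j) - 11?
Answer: -39*√965 ≈ -1211.5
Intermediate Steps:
s(d, j) = -11 + d + j
Z = 475 (Z = 51 + 424 = 475)
√(490 + Z)*s(-11, -17) = √(490 + 475)*(-11 - 11 - 17) = √965*(-39) = -39*√965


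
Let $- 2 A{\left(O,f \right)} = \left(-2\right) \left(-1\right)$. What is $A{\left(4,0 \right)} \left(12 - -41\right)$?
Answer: $-53$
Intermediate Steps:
$A{\left(O,f \right)} = -1$ ($A{\left(O,f \right)} = - \frac{\left(-2\right) \left(-1\right)}{2} = \left(- \frac{1}{2}\right) 2 = -1$)
$A{\left(4,0 \right)} \left(12 - -41\right) = - (12 - -41) = - (12 + 41) = \left(-1\right) 53 = -53$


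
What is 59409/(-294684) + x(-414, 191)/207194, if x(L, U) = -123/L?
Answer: -5444409967/27005873154 ≈ -0.20160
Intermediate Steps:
59409/(-294684) + x(-414, 191)/207194 = 59409/(-294684) - 123/(-414)/207194 = 59409*(-1/294684) - 123*(-1/414)*(1/207194) = -19803/98228 + (41/138)*(1/207194) = -19803/98228 + 41/28592772 = -5444409967/27005873154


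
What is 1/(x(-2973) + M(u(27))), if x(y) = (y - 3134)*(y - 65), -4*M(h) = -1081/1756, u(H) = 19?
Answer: 7024/130316736665 ≈ 5.3899e-8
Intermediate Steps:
M(h) = 1081/7024 (M(h) = -(-1081)/(4*1756) = -¼*(-1081/1756) = 1081/7024)
x(y) = (-3134 + y)*(-65 + y)
1/(x(-2973) + M(u(27))) = 1/((203710 + (-2973)² - 3199*(-2973)) + 1081/7024) = 1/((203710 + 8838729 + 9510627) + 1081/7024) = 1/(18553066 + 1081/7024) = 1/(130316736665/7024) = 7024/130316736665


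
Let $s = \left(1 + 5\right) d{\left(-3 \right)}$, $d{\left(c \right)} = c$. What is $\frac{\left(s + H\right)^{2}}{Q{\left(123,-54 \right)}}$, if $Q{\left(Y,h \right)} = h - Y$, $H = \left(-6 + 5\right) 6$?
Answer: $- \frac{192}{59} \approx -3.2542$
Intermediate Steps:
$H = -6$ ($H = \left(-1\right) 6 = -6$)
$s = -18$ ($s = \left(1 + 5\right) \left(-3\right) = 6 \left(-3\right) = -18$)
$\frac{\left(s + H\right)^{2}}{Q{\left(123,-54 \right)}} = \frac{\left(-18 - 6\right)^{2}}{-54 - 123} = \frac{\left(-24\right)^{2}}{-54 - 123} = \frac{576}{-177} = 576 \left(- \frac{1}{177}\right) = - \frac{192}{59}$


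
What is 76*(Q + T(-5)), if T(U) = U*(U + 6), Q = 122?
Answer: 8892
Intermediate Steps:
T(U) = U*(6 + U)
76*(Q + T(-5)) = 76*(122 - 5*(6 - 5)) = 76*(122 - 5*1) = 76*(122 - 5) = 76*117 = 8892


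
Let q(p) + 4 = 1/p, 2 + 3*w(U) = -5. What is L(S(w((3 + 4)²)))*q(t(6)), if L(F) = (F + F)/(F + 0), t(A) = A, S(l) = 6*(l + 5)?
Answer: -23/3 ≈ -7.6667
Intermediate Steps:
w(U) = -7/3 (w(U) = -⅔ + (⅓)*(-5) = -⅔ - 5/3 = -7/3)
S(l) = 30 + 6*l (S(l) = 6*(5 + l) = 30 + 6*l)
L(F) = 2 (L(F) = (2*F)/F = 2)
q(p) = -4 + 1/p
L(S(w((3 + 4)²)))*q(t(6)) = 2*(-4 + 1/6) = 2*(-4 + ⅙) = 2*(-23/6) = -23/3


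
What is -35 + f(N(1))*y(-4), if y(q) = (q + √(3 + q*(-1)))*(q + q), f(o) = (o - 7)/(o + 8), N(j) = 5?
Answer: -519/13 + 16*√7/13 ≈ -36.667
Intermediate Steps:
f(o) = (-7 + o)/(8 + o)
y(q) = 2*q*(q + √(3 - q)) (y(q) = (q + √(3 - q))*(2*q) = 2*q*(q + √(3 - q)))
-35 + f(N(1))*y(-4) = -35 + ((-7 + 5)/(8 + 5))*(2*(-4)*(-4 + √(3 - 1*(-4)))) = -35 + (-2/13)*(2*(-4)*(-4 + √(3 + 4))) = -35 + ((1/13)*(-2))*(2*(-4)*(-4 + √7)) = -35 - 2*(32 - 8*√7)/13 = -35 + (-64/13 + 16*√7/13) = -519/13 + 16*√7/13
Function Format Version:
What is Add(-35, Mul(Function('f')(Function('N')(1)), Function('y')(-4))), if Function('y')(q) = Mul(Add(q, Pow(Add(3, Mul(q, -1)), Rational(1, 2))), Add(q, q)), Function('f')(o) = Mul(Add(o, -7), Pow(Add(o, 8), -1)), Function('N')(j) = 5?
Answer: Add(Rational(-519, 13), Mul(Rational(16, 13), Pow(7, Rational(1, 2)))) ≈ -36.667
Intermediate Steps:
Function('f')(o) = Mul(Pow(Add(8, o), -1), Add(-7, o)) (Function('f')(o) = Mul(Add(-7, o), Pow(Add(8, o), -1)) = Mul(Pow(Add(8, o), -1), Add(-7, o)))
Function('y')(q) = Mul(2, q, Add(q, Pow(Add(3, Mul(-1, q)), Rational(1, 2)))) (Function('y')(q) = Mul(Add(q, Pow(Add(3, Mul(-1, q)), Rational(1, 2))), Mul(2, q)) = Mul(2, q, Add(q, Pow(Add(3, Mul(-1, q)), Rational(1, 2)))))
Add(-35, Mul(Function('f')(Function('N')(1)), Function('y')(-4))) = Add(-35, Mul(Mul(Pow(Add(8, 5), -1), Add(-7, 5)), Mul(2, -4, Add(-4, Pow(Add(3, Mul(-1, -4)), Rational(1, 2)))))) = Add(-35, Mul(Mul(Pow(13, -1), -2), Mul(2, -4, Add(-4, Pow(Add(3, 4), Rational(1, 2)))))) = Add(-35, Mul(Mul(Rational(1, 13), -2), Mul(2, -4, Add(-4, Pow(7, Rational(1, 2)))))) = Add(-35, Mul(Rational(-2, 13), Add(32, Mul(-8, Pow(7, Rational(1, 2)))))) = Add(-35, Add(Rational(-64, 13), Mul(Rational(16, 13), Pow(7, Rational(1, 2))))) = Add(Rational(-519, 13), Mul(Rational(16, 13), Pow(7, Rational(1, 2))))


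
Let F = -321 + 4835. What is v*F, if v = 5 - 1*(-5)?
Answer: 45140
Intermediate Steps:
v = 10 (v = 5 + 5 = 10)
F = 4514
v*F = 10*4514 = 45140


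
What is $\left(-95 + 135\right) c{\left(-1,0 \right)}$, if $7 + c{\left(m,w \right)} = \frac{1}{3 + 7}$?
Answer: $-276$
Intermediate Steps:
$c{\left(m,w \right)} = - \frac{69}{10}$ ($c{\left(m,w \right)} = -7 + \frac{1}{3 + 7} = -7 + \frac{1}{10} = - \frac{69}{10}$)
$\left(-95 + 135\right) c{\left(-1,0 \right)} = \left(-95 + 135\right) \left(- \frac{69}{10}\right) = 40 \left(- \frac{69}{10}\right) = -276$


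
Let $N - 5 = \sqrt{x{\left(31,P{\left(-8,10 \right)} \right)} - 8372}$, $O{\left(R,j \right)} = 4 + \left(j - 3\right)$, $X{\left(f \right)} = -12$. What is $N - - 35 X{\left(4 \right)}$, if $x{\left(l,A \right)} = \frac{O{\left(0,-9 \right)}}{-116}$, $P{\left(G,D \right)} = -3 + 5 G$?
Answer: $-415 + \frac{i \sqrt{7040794}}{29} \approx -415.0 + 91.498 i$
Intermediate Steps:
$O{\left(R,j \right)} = 1 + j$ ($O{\left(R,j \right)} = 4 + \left(-3 + j\right) = 1 + j$)
$x{\left(l,A \right)} = \frac{2}{29}$ ($x{\left(l,A \right)} = \frac{1 - 9}{-116} = \left(-8\right) \left(- \frac{1}{116}\right) = \frac{2}{29}$)
$N = 5 + \frac{i \sqrt{7040794}}{29}$ ($N = 5 + \sqrt{\frac{2}{29} - 8372} = 5 + \sqrt{- \frac{242786}{29}} = 5 + \frac{i \sqrt{7040794}}{29} \approx 5.0 + 91.498 i$)
$N - - 35 X{\left(4 \right)} = \left(5 + \frac{i \sqrt{7040794}}{29}\right) - \left(-35\right) \left(-12\right) = \left(5 + \frac{i \sqrt{7040794}}{29}\right) - 420 = -415 + \frac{i \sqrt{7040794}}{29}$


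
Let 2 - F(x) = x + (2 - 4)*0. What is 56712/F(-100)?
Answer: 556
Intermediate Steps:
F(x) = 2 - x (F(x) = 2 - (x + (2 - 4)*0) = 2 - (x - 2*0) = 2 - (x + 0) = 2 - x)
56712/F(-100) = 56712/(2 - 1*(-100)) = 56712/(2 + 100) = 56712/102 = 56712*(1/102) = 556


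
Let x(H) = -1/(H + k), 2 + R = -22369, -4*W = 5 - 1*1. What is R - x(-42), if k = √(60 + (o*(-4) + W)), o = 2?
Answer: -12773855/571 - √51/1713 ≈ -22371.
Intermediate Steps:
W = -1 (W = -(5 - 1*1)/4 = -(5 - 1)/4 = -¼*4 = -1)
R = -22371 (R = -2 - 22369 = -22371)
k = √51 (k = √(60 + (2*(-4) - 1)) = √(60 + (-8 - 1)) = √(60 - 9) = √51 ≈ 7.1414)
x(H) = -1/(H + √51)
R - x(-42) = -22371 - (-1)/(-42 + √51) = -22371 + 1/(-42 + √51)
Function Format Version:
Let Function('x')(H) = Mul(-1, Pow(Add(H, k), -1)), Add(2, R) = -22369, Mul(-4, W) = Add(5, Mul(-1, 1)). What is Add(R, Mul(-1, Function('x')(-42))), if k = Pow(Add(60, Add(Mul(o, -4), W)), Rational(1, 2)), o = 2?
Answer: Add(Rational(-12773855, 571), Mul(Rational(-1, 1713), Pow(51, Rational(1, 2)))) ≈ -22371.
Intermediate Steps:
W = -1 (W = Mul(Rational(-1, 4), Add(5, Mul(-1, 1))) = Mul(Rational(-1, 4), Add(5, -1)) = Mul(Rational(-1, 4), 4) = -1)
R = -22371 (R = Add(-2, -22369) = -22371)
k = Pow(51, Rational(1, 2)) (k = Pow(Add(60, Add(Mul(2, -4), -1)), Rational(1, 2)) = Pow(Add(60, Add(-8, -1)), Rational(1, 2)) = Pow(Add(60, -9), Rational(1, 2)) = Pow(51, Rational(1, 2)) ≈ 7.1414)
Function('x')(H) = Mul(-1, Pow(Add(H, Pow(51, Rational(1, 2))), -1))
Add(R, Mul(-1, Function('x')(-42))) = Add(-22371, Mul(-1, Mul(-1, Pow(Add(-42, Pow(51, Rational(1, 2))), -1)))) = Add(-22371, Pow(Add(-42, Pow(51, Rational(1, 2))), -1))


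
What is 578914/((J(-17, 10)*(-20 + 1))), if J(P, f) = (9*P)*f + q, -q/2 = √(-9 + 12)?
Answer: 73811535/3706406 - 289457*√3/11119218 ≈ 19.870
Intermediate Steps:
q = -2*√3 (q = -2*√(-9 + 12) = -2*√3 ≈ -3.4641)
J(P, f) = -2*√3 + 9*P*f (J(P, f) = (9*P)*f - 2*√3 = 9*P*f - 2*√3 = -2*√3 + 9*P*f)
578914/((J(-17, 10)*(-20 + 1))) = 578914/(((-2*√3 + 9*(-17)*10)*(-20 + 1))) = 578914/(((-2*√3 - 1530)*(-19))) = 578914/(((-1530 - 2*√3)*(-19))) = 578914/(29070 + 38*√3)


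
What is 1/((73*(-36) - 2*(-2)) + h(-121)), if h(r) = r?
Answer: -1/2745 ≈ -0.00036430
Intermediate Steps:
1/((73*(-36) - 2*(-2)) + h(-121)) = 1/((73*(-36) - 2*(-2)) - 121) = 1/((-2628 + 4) - 121) = 1/(-2624 - 121) = 1/(-2745) = -1/2745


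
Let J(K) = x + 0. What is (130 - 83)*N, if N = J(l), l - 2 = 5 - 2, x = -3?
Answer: -141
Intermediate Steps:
l = 5 (l = 2 + (5 - 2) = 2 + 3 = 5)
J(K) = -3 (J(K) = -3 + 0 = -3)
N = -3
(130 - 83)*N = (130 - 83)*(-3) = 47*(-3) = -141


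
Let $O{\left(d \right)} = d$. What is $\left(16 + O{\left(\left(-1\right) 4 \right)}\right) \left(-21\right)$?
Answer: $-252$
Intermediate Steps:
$\left(16 + O{\left(\left(-1\right) 4 \right)}\right) \left(-21\right) = \left(16 - 4\right) \left(-21\right) = 12 \left(-21\right) = -252$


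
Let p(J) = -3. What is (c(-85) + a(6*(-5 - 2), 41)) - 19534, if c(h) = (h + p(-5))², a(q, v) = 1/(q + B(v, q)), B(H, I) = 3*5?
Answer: -318331/27 ≈ -11790.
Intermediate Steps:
B(H, I) = 15
a(q, v) = 1/(15 + q) (a(q, v) = 1/(q + 15) = 1/(15 + q))
c(h) = (-3 + h)² (c(h) = (h - 3)² = (-3 + h)²)
(c(-85) + a(6*(-5 - 2), 41)) - 19534 = ((-3 - 85)² + 1/(15 + 6*(-5 - 2))) - 19534 = ((-88)² + 1/(15 + 6*(-7))) - 19534 = (7744 + 1/(15 - 42)) - 19534 = (7744 + 1/(-27)) - 19534 = (7744 - 1/27) - 19534 = 209087/27 - 19534 = -318331/27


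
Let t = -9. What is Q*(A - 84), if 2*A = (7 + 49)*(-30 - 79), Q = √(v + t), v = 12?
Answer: -3136*√3 ≈ -5431.7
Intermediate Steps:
Q = √3 (Q = √(12 - 9) = √3 ≈ 1.7320)
A = -3052 (A = ((7 + 49)*(-30 - 79))/2 = (56*(-109))/2 = (½)*(-6104) = -3052)
Q*(A - 84) = √3*(-3052 - 84) = √3*(-3136) = -3136*√3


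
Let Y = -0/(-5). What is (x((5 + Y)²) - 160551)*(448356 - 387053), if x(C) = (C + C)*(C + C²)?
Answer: -7849910453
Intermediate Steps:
Y = 0 (Y = -0*(-1)/5 = -1*0 = 0)
x(C) = 2*C*(C + C²) (x(C) = (2*C)*(C + C²) = 2*C*(C + C²))
(x((5 + Y)²) - 160551)*(448356 - 387053) = (2*((5 + 0)²)²*(1 + (5 + 0)²) - 160551)*(448356 - 387053) = (2*(5²)²*(1 + 5²) - 160551)*61303 = (2*25²*(1 + 25) - 160551)*61303 = (2*625*26 - 160551)*61303 = (32500 - 160551)*61303 = -128051*61303 = -7849910453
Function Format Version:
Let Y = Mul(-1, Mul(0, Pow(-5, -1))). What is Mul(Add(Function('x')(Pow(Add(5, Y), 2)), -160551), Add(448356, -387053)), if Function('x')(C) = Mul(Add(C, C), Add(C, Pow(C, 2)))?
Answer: -7849910453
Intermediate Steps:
Y = 0 (Y = Mul(-1, Mul(0, Rational(-1, 5))) = Mul(-1, 0) = 0)
Function('x')(C) = Mul(2, C, Add(C, Pow(C, 2))) (Function('x')(C) = Mul(Mul(2, C), Add(C, Pow(C, 2))) = Mul(2, C, Add(C, Pow(C, 2))))
Mul(Add(Function('x')(Pow(Add(5, Y), 2)), -160551), Add(448356, -387053)) = Mul(Add(Mul(2, Pow(Pow(Add(5, 0), 2), 2), Add(1, Pow(Add(5, 0), 2))), -160551), Add(448356, -387053)) = Mul(Add(Mul(2, Pow(Pow(5, 2), 2), Add(1, Pow(5, 2))), -160551), 61303) = Mul(Add(Mul(2, Pow(25, 2), Add(1, 25)), -160551), 61303) = Mul(Add(Mul(2, 625, 26), -160551), 61303) = Mul(Add(32500, -160551), 61303) = Mul(-128051, 61303) = -7849910453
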